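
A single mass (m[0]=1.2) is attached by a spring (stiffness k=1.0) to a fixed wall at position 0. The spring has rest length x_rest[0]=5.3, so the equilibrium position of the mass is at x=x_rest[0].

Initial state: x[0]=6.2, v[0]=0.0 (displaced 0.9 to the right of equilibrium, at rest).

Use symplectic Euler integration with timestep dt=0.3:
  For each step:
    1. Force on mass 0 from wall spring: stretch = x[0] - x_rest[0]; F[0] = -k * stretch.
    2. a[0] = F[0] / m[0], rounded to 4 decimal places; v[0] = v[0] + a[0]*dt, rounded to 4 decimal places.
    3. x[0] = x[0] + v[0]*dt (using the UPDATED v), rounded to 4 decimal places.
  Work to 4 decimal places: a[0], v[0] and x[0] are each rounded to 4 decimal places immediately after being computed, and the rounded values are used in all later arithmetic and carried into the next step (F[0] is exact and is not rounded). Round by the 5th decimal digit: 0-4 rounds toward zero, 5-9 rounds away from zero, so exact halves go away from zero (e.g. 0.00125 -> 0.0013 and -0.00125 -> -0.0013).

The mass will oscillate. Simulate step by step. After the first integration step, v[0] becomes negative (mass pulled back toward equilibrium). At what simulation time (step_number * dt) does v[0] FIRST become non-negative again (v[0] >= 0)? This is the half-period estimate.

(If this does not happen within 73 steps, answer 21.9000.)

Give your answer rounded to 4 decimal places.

Answer: 3.6000

Derivation:
Step 0: x=[6.2000] v=[0.0000]
Step 1: x=[6.1325] v=[-0.2250]
Step 2: x=[6.0026] v=[-0.4331]
Step 3: x=[5.8200] v=[-0.6088]
Step 4: x=[5.5984] v=[-0.7388]
Step 5: x=[5.3544] v=[-0.8134]
Step 6: x=[5.1063] v=[-0.8270]
Step 7: x=[4.8727] v=[-0.7786]
Step 8: x=[4.6712] v=[-0.6718]
Step 9: x=[4.5168] v=[-0.5146]
Step 10: x=[4.4212] v=[-0.3188]
Step 11: x=[4.3915] v=[-0.0991]
Step 12: x=[4.4299] v=[0.1280]
First v>=0 after going negative at step 12, time=3.6000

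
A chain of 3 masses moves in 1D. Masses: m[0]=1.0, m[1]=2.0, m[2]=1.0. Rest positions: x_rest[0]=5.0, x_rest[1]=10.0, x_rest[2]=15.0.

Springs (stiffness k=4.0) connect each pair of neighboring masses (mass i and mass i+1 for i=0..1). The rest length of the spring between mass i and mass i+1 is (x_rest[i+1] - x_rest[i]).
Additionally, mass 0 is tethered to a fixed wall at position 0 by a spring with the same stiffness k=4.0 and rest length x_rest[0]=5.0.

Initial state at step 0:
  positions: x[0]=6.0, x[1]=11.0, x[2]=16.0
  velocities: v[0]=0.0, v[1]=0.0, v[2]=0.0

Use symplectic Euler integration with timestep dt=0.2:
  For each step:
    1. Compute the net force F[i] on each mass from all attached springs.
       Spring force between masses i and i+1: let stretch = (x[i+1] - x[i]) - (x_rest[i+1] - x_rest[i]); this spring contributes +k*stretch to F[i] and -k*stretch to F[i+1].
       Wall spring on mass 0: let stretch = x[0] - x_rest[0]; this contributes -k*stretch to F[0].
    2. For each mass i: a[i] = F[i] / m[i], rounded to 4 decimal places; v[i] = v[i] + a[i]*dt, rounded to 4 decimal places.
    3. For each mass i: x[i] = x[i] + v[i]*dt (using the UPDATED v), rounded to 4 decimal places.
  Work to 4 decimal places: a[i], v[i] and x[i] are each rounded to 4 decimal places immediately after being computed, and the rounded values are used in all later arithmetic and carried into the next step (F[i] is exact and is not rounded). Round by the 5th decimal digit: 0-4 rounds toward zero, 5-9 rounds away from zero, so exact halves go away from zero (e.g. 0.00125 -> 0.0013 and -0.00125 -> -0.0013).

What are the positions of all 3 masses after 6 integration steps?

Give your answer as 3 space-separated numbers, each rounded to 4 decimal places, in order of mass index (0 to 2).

Answer: 4.9575 10.5135 15.8803

Derivation:
Step 0: x=[6.0000 11.0000 16.0000] v=[0.0000 0.0000 0.0000]
Step 1: x=[5.8400 11.0000 16.0000] v=[-0.8000 0.0000 0.0000]
Step 2: x=[5.5712 10.9872 16.0000] v=[-1.3440 -0.0640 0.0000]
Step 3: x=[5.2776 10.9421 15.9980] v=[-1.4682 -0.2253 -0.0102]
Step 4: x=[5.0459 10.8484 15.9870] v=[-1.1587 -0.4687 -0.0549]
Step 5: x=[4.9352 10.7015 15.9538] v=[-0.5534 -0.7343 -0.1658]
Step 6: x=[4.9575 10.5135 15.8803] v=[0.1115 -0.9399 -0.3676]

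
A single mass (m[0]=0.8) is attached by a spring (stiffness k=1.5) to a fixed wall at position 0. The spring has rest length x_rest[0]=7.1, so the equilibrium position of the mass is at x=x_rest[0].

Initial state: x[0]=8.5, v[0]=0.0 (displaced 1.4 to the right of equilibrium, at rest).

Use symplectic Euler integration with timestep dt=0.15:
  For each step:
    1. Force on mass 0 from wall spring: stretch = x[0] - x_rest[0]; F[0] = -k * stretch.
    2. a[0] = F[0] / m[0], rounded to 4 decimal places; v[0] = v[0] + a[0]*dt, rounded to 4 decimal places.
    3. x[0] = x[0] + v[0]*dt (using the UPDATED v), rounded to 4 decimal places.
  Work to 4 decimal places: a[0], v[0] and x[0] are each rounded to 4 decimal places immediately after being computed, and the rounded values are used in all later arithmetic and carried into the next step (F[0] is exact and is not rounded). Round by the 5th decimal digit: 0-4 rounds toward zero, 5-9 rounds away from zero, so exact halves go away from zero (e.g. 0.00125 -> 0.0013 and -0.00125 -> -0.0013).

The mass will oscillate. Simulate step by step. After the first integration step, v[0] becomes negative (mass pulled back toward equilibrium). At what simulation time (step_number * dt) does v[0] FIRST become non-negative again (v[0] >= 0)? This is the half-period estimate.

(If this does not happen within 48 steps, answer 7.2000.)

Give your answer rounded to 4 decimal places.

Step 0: x=[8.5000] v=[0.0000]
Step 1: x=[8.4409] v=[-0.3938]
Step 2: x=[8.3253] v=[-0.7709]
Step 3: x=[8.1580] v=[-1.1155]
Step 4: x=[7.9460] v=[-1.4131]
Step 5: x=[7.6984] v=[-1.6510]
Step 6: x=[7.4255] v=[-1.8193]
Step 7: x=[7.1389] v=[-1.9108]
Step 8: x=[6.8506] v=[-1.9217]
Step 9: x=[6.5729] v=[-1.8516]
Step 10: x=[6.3174] v=[-1.7034]
Step 11: x=[6.0949] v=[-1.4833]
Step 12: x=[5.9148] v=[-1.2006]
Step 13: x=[5.7847] v=[-0.8673]
Step 14: x=[5.7101] v=[-0.4974]
Step 15: x=[5.6941] v=[-0.1065]
Step 16: x=[5.7374] v=[0.2889]
First v>=0 after going negative at step 16, time=2.4000

Answer: 2.4000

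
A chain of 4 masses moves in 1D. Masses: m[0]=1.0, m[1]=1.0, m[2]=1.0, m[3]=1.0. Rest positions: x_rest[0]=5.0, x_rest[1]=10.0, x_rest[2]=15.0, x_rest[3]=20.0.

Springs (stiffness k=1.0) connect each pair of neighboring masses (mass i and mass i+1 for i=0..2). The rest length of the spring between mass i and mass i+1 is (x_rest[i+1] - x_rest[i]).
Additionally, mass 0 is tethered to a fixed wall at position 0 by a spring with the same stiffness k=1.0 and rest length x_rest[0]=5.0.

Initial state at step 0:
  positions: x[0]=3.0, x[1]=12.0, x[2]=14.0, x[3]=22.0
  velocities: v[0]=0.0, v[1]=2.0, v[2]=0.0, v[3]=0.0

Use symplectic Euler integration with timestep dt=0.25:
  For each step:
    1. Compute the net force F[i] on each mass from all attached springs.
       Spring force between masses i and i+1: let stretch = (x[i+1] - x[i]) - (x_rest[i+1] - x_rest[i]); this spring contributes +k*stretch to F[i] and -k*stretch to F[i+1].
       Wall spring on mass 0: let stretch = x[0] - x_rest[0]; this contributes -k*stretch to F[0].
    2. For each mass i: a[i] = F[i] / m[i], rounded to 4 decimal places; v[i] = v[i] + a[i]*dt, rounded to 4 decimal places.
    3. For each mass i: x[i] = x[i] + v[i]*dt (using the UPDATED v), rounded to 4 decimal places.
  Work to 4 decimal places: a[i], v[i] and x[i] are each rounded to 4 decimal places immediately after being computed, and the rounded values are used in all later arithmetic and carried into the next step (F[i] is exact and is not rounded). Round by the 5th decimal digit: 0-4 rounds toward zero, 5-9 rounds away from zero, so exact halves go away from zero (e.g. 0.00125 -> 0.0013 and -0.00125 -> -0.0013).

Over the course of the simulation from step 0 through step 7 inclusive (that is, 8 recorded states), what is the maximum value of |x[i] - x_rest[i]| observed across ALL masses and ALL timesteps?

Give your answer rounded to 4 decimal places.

Answer: 3.0362

Derivation:
Step 0: x=[3.0000 12.0000 14.0000 22.0000] v=[0.0000 2.0000 0.0000 0.0000]
Step 1: x=[3.3750 12.0625 14.3750 21.8125] v=[1.5000 0.2500 1.5000 -0.7500]
Step 2: x=[4.0820 11.7266 15.0703 21.4727] v=[2.8281 -1.3438 2.7813 -1.3594]
Step 3: x=[5.0117 11.1219 15.9568 21.0452] v=[3.7188 -2.4190 3.5460 -1.7100]
Step 4: x=[6.0101 10.4375 16.8592 20.6122] v=[3.9934 -2.7378 3.6094 -1.7321]
Step 5: x=[6.9095 9.8777 17.5948 20.2571] v=[3.5977 -2.2392 2.9422 -1.4204]
Step 6: x=[7.5626 9.6147 18.0144 20.0481] v=[2.6124 -1.0520 1.6785 -0.8360]
Step 7: x=[7.8713 9.7484 18.0362 20.0245] v=[1.2348 0.5349 0.0870 -0.0944]
Max displacement = 3.0362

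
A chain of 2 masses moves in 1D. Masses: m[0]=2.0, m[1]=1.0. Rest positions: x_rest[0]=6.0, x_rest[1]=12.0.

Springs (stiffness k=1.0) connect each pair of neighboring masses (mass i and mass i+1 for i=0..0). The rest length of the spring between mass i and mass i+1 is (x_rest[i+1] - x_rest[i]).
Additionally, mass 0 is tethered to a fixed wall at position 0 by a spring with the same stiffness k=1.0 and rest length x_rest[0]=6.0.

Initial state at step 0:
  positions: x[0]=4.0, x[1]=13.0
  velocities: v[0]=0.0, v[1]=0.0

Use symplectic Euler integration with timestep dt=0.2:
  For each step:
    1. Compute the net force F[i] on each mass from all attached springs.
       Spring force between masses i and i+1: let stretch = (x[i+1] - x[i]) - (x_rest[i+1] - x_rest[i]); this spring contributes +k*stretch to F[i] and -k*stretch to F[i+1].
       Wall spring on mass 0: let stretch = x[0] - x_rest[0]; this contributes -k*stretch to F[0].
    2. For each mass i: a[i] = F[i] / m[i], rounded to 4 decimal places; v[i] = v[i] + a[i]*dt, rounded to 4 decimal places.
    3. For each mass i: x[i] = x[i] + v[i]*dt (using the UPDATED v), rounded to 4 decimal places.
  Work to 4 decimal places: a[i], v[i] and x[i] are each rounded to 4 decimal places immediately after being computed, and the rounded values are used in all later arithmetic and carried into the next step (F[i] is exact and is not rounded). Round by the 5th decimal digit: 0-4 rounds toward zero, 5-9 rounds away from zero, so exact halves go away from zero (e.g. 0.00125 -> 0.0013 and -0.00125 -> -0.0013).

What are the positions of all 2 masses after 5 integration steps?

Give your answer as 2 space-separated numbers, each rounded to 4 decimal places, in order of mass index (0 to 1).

Answer: 5.2879 11.4914

Derivation:
Step 0: x=[4.0000 13.0000] v=[0.0000 0.0000]
Step 1: x=[4.1000 12.8800] v=[0.5000 -0.6000]
Step 2: x=[4.2936 12.6488] v=[0.9680 -1.1560]
Step 3: x=[4.5684 12.3234] v=[1.3742 -1.6270]
Step 4: x=[4.9070 11.9278] v=[1.6929 -1.9780]
Step 5: x=[5.2879 11.4914] v=[1.9043 -2.1822]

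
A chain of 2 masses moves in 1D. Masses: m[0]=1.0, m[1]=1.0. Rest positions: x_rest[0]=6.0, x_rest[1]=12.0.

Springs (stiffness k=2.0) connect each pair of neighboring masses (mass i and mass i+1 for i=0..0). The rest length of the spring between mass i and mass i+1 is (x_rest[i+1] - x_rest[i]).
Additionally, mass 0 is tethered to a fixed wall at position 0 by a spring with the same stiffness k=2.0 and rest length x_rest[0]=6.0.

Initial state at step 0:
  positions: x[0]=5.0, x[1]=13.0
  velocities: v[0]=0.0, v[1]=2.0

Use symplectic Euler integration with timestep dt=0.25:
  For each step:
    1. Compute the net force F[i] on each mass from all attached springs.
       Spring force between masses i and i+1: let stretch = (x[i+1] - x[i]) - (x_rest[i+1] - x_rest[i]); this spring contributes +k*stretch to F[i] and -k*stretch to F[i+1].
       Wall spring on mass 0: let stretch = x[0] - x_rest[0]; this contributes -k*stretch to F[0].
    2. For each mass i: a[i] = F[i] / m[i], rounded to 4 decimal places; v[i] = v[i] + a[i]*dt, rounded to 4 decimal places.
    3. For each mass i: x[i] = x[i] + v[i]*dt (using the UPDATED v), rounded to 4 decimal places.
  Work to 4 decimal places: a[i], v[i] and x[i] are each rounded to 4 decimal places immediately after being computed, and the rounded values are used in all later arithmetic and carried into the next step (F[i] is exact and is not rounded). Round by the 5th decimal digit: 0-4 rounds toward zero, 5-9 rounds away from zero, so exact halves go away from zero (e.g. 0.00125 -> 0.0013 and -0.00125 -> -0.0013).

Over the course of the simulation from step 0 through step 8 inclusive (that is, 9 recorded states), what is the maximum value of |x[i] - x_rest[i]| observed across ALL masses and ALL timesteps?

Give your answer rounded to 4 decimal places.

Step 0: x=[5.0000 13.0000] v=[0.0000 2.0000]
Step 1: x=[5.3750 13.2500] v=[1.5000 1.0000]
Step 2: x=[6.0625 13.2656] v=[2.7500 0.0625]
Step 3: x=[6.8926 13.1308] v=[3.3203 -0.5391]
Step 4: x=[7.6409 12.9663] v=[2.9931 -0.6582]
Step 5: x=[8.0998 12.8861] v=[1.8354 -0.3209]
Step 6: x=[8.1445 12.9576] v=[0.1787 0.2860]
Step 7: x=[7.7728 13.1775] v=[-1.4870 0.8795]
Step 8: x=[7.1050 13.4718] v=[-2.6711 1.1772]
Max displacement = 2.1445

Answer: 2.1445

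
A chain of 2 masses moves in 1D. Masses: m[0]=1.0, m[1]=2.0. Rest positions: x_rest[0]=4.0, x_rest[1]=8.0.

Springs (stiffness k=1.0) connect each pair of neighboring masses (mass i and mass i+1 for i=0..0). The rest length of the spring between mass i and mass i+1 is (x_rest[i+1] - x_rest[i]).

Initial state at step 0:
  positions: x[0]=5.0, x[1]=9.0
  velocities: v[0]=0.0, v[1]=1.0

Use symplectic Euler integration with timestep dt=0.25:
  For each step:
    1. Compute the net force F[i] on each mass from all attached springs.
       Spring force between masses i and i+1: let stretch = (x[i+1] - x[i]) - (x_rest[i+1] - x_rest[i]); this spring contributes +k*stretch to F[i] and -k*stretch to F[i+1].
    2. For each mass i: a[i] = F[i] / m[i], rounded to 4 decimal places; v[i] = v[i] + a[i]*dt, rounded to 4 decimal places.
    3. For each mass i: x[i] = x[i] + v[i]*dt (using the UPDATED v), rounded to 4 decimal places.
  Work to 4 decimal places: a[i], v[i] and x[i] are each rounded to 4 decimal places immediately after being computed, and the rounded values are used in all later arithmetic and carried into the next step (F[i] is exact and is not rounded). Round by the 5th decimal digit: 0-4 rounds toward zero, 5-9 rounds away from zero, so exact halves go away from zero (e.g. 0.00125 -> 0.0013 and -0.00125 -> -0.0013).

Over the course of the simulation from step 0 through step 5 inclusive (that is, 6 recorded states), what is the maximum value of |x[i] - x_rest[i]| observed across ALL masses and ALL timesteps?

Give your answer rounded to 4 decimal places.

Step 0: x=[5.0000 9.0000] v=[0.0000 1.0000]
Step 1: x=[5.0000 9.2500] v=[0.0000 1.0000]
Step 2: x=[5.0156 9.4922] v=[0.0625 0.9688]
Step 3: x=[5.0610 9.7195] v=[0.1817 0.9092]
Step 4: x=[5.1476 9.9262] v=[0.3463 0.8269]
Step 5: x=[5.2829 10.1086] v=[0.5410 0.7296]
Max displacement = 2.1086

Answer: 2.1086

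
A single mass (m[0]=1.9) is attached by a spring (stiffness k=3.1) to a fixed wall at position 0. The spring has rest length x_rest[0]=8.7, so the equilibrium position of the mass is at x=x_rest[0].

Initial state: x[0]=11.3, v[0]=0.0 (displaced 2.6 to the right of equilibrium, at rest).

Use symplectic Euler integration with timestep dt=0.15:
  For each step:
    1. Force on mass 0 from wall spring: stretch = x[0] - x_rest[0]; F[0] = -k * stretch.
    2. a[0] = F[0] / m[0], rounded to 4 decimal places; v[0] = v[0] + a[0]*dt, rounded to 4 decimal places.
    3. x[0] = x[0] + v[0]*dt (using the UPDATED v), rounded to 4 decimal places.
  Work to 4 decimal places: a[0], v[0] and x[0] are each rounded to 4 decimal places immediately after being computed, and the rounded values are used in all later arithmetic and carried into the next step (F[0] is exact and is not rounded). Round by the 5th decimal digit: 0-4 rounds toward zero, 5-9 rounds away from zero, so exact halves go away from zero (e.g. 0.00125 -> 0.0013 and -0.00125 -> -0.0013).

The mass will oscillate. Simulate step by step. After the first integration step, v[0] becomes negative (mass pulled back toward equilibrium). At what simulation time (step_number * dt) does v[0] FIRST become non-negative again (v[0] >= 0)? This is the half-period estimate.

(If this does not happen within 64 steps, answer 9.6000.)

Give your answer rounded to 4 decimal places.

Step 0: x=[11.3000] v=[0.0000]
Step 1: x=[11.2046] v=[-0.6363]
Step 2: x=[11.0172] v=[-1.2493]
Step 3: x=[10.7447] v=[-1.8164]
Step 4: x=[10.3972] v=[-2.3168]
Step 5: x=[9.9874] v=[-2.7322]
Step 6: x=[9.5303] v=[-3.0473]
Step 7: x=[9.0427] v=[-3.2505]
Step 8: x=[8.5425] v=[-3.3344]
Step 9: x=[8.0481] v=[-3.2959]
Step 10: x=[7.5776] v=[-3.1364]
Step 11: x=[7.1483] v=[-2.8617]
Step 12: x=[6.7760] v=[-2.4819]
Step 13: x=[6.4744] v=[-2.0110]
Step 14: x=[6.2545] v=[-1.4663]
Step 15: x=[6.1243] v=[-0.8678]
Step 16: x=[6.0887] v=[-0.2374]
Step 17: x=[6.1490] v=[0.4017]
First v>=0 after going negative at step 17, time=2.5500

Answer: 2.5500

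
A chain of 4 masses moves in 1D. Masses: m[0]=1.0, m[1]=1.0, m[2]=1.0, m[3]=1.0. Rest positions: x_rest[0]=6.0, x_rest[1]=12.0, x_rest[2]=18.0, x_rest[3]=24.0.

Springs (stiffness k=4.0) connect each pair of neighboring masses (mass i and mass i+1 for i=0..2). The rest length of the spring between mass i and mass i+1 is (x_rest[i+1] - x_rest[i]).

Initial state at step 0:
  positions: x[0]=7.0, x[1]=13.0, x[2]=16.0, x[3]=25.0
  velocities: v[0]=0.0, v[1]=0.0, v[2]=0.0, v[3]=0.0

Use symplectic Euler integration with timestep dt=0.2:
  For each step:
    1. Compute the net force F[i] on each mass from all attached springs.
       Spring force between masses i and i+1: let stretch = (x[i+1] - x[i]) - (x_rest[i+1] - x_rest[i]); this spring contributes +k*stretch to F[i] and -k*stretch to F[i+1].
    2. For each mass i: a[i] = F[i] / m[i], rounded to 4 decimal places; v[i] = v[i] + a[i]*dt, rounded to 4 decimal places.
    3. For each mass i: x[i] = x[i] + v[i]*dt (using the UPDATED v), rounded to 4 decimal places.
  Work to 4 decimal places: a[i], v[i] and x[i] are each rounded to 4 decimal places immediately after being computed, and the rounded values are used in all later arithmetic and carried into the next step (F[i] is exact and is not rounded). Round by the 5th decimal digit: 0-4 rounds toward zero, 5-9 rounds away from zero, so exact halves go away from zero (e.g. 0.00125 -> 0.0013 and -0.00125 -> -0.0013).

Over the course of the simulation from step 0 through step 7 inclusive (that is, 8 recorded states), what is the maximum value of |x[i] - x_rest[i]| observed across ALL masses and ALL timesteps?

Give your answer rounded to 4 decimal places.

Answer: 2.2004

Derivation:
Step 0: x=[7.0000 13.0000 16.0000 25.0000] v=[0.0000 0.0000 0.0000 0.0000]
Step 1: x=[7.0000 12.5200 16.9600 24.5200] v=[0.0000 -2.4000 4.8000 -2.4000]
Step 2: x=[6.9232 11.8672 18.4192 23.7904] v=[-0.3840 -3.2640 7.2960 -3.6480]
Step 3: x=[6.6774 11.4717 19.6895 23.1614] v=[-1.2288 -1.9776 6.3514 -3.1450]
Step 4: x=[6.2387 11.6239 20.2004 22.9369] v=[-2.1934 0.7612 2.5547 -1.1225]
Step 5: x=[5.7017 12.2867 19.7769 23.2346] v=[-2.6852 3.3142 -2.1173 1.4883]
Step 6: x=[5.2583 13.0944 18.7082 23.9390] v=[-2.2172 4.0384 -5.3433 3.5221]
Step 7: x=[5.1086 13.5465 17.5783 24.7665] v=[-0.7483 2.2606 -5.6497 4.1375]
Max displacement = 2.2004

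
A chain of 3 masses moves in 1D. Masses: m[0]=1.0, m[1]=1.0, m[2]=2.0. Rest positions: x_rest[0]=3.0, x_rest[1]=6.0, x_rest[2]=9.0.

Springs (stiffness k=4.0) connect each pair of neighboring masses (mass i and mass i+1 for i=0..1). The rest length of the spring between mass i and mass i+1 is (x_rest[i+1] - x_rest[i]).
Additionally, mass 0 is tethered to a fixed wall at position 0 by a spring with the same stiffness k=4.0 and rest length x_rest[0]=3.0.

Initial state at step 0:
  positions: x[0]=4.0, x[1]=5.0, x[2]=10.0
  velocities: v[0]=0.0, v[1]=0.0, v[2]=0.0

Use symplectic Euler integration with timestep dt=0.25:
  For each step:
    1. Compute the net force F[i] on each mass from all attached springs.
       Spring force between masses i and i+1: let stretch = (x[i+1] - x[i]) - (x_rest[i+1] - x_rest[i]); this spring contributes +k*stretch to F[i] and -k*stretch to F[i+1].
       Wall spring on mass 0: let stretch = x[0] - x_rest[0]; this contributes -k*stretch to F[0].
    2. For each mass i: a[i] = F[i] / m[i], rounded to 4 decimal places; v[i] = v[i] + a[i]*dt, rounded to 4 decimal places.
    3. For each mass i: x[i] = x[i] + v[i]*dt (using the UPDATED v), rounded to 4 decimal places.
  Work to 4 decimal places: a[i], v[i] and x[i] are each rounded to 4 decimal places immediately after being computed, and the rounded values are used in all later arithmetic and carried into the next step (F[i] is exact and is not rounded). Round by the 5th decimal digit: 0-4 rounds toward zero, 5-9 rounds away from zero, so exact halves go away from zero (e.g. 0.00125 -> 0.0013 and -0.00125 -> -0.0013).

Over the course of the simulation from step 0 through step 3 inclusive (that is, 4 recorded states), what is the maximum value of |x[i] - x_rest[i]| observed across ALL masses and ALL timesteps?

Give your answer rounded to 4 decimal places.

Answer: 1.8203

Derivation:
Step 0: x=[4.0000 5.0000 10.0000] v=[0.0000 0.0000 0.0000]
Step 1: x=[3.2500 6.0000 9.7500] v=[-3.0000 4.0000 -1.0000]
Step 2: x=[2.3750 7.2500 9.4063] v=[-3.5000 5.0000 -1.3750]
Step 3: x=[2.1250 7.8203 9.1680] v=[-1.0000 2.2813 -0.9532]
Max displacement = 1.8203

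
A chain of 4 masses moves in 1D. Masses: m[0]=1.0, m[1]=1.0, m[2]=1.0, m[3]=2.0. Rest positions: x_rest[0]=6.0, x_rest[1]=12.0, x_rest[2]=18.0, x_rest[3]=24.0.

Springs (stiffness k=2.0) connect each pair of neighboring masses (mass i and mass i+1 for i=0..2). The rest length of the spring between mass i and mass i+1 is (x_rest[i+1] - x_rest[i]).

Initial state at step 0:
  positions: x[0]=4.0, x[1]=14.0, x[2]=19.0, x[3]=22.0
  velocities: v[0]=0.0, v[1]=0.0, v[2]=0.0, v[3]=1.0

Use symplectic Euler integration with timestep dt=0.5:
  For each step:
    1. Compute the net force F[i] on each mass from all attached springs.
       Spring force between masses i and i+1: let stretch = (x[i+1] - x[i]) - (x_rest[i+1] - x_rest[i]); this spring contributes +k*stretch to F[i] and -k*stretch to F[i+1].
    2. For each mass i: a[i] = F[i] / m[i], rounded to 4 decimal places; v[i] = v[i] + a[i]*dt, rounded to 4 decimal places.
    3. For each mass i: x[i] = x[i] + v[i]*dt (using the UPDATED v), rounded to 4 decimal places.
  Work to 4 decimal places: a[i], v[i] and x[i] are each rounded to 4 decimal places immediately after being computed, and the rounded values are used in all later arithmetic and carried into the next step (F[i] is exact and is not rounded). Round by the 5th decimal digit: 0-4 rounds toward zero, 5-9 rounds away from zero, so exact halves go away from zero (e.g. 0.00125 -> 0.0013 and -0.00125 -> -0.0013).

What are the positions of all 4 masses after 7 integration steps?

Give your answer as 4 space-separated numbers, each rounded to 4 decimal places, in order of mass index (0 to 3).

Answer: 5.2741 12.7235 20.4917 24.7556

Derivation:
Step 0: x=[4.0000 14.0000 19.0000 22.0000] v=[0.0000 0.0000 0.0000 1.0000]
Step 1: x=[6.0000 11.5000 18.0000 23.2500] v=[4.0000 -5.0000 -2.0000 2.5000]
Step 2: x=[7.7500 9.5000 16.3750 24.6875] v=[3.5000 -4.0000 -3.2500 2.8750]
Step 3: x=[7.3750 10.0625 15.4688 25.5469] v=[-0.7500 1.1250 -1.8125 1.7188]
Step 4: x=[5.3438 11.9844 16.8985 25.3868] v=[-4.0625 3.8438 2.8593 -0.3203]
Step 5: x=[3.6329 13.0431 20.1153 24.6046] v=[-3.4219 2.1173 6.4335 -1.5645]
Step 6: x=[3.6271 12.9328 22.0406 24.2000] v=[-0.0117 -0.2207 3.8506 -0.8092]
Step 7: x=[5.2741 12.7235 20.4917 24.7556] v=[3.2940 -0.4186 -3.0978 1.1111]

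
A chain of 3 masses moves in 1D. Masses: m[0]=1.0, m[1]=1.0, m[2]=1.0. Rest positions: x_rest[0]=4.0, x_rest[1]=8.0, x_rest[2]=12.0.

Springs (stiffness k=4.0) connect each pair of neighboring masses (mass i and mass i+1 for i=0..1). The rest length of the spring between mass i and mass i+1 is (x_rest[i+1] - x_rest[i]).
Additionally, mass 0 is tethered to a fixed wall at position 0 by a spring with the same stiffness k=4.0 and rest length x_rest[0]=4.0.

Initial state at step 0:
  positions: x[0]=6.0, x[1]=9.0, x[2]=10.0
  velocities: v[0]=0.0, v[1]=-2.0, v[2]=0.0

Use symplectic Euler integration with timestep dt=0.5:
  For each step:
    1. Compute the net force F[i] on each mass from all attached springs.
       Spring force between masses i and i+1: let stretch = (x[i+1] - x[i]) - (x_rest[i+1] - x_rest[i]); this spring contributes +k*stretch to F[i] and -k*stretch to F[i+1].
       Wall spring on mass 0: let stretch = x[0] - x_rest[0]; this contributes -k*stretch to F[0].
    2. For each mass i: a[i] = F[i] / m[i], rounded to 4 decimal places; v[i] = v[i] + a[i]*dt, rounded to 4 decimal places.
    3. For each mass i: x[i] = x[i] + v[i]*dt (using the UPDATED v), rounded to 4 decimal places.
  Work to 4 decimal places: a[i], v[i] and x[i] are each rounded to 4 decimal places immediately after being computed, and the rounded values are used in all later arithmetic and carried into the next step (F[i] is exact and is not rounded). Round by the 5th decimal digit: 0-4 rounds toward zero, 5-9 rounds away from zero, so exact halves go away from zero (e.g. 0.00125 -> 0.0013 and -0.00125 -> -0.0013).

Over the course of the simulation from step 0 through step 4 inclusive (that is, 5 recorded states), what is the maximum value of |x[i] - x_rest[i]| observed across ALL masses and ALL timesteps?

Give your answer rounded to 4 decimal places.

Answer: 4.0000

Derivation:
Step 0: x=[6.0000 9.0000 10.0000] v=[0.0000 -2.0000 0.0000]
Step 1: x=[3.0000 6.0000 13.0000] v=[-6.0000 -6.0000 6.0000]
Step 2: x=[0.0000 7.0000 13.0000] v=[-6.0000 2.0000 0.0000]
Step 3: x=[4.0000 7.0000 11.0000] v=[8.0000 0.0000 -4.0000]
Step 4: x=[7.0000 8.0000 9.0000] v=[6.0000 2.0000 -4.0000]
Max displacement = 4.0000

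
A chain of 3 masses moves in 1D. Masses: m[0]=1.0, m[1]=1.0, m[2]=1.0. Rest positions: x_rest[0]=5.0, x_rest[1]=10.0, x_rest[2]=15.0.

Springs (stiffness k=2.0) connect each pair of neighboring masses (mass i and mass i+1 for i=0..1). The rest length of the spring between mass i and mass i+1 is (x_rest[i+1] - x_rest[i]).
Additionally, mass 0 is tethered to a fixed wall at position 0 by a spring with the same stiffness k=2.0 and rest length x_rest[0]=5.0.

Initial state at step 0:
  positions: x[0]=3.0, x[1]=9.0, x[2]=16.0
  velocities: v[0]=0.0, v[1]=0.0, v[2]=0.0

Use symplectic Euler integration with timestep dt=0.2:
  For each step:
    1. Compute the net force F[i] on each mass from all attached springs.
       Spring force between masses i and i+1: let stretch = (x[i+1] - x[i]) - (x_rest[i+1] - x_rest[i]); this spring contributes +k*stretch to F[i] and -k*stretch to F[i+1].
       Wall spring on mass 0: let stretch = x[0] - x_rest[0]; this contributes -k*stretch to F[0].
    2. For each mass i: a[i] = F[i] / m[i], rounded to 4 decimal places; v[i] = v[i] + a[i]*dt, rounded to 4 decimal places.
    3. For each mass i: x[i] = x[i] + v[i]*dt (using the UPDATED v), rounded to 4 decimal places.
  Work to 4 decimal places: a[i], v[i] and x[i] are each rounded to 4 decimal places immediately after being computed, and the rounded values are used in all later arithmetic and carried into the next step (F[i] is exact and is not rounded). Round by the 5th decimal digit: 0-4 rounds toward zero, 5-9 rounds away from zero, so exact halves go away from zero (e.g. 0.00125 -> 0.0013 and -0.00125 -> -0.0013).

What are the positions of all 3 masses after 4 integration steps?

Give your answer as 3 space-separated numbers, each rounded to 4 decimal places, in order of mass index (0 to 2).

Step 0: x=[3.0000 9.0000 16.0000] v=[0.0000 0.0000 0.0000]
Step 1: x=[3.2400 9.0800 15.8400] v=[1.2000 0.4000 -0.8000]
Step 2: x=[3.6880 9.2336 15.5392] v=[2.2400 0.7680 -1.5040]
Step 3: x=[4.2846 9.4480 15.1340] v=[2.9830 1.0720 -2.0262]
Step 4: x=[4.9515 9.7042 14.6739] v=[3.3345 1.2810 -2.3006]

Answer: 4.9515 9.7042 14.6739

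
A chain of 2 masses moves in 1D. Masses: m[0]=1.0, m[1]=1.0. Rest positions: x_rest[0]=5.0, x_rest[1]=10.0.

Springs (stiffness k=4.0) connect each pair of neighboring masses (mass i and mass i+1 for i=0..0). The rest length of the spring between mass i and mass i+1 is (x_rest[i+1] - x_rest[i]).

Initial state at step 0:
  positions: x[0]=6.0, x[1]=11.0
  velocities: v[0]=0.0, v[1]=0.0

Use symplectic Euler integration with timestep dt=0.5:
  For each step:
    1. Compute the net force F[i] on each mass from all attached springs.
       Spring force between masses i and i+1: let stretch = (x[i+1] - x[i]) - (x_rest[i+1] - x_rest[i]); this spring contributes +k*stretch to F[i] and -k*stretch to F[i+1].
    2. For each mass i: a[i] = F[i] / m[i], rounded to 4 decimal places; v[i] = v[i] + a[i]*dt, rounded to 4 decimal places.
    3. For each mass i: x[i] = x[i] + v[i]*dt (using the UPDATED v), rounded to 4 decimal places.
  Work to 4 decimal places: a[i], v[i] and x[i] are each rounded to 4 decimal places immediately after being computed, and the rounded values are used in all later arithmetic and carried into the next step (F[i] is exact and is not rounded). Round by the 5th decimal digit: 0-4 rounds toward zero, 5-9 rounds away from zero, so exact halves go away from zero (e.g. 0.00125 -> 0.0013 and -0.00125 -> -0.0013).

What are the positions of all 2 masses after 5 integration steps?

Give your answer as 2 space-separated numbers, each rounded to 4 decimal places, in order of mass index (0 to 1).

Step 0: x=[6.0000 11.0000] v=[0.0000 0.0000]
Step 1: x=[6.0000 11.0000] v=[0.0000 0.0000]
Step 2: x=[6.0000 11.0000] v=[0.0000 0.0000]
Step 3: x=[6.0000 11.0000] v=[0.0000 0.0000]
Step 4: x=[6.0000 11.0000] v=[0.0000 0.0000]
Step 5: x=[6.0000 11.0000] v=[0.0000 0.0000]

Answer: 6.0000 11.0000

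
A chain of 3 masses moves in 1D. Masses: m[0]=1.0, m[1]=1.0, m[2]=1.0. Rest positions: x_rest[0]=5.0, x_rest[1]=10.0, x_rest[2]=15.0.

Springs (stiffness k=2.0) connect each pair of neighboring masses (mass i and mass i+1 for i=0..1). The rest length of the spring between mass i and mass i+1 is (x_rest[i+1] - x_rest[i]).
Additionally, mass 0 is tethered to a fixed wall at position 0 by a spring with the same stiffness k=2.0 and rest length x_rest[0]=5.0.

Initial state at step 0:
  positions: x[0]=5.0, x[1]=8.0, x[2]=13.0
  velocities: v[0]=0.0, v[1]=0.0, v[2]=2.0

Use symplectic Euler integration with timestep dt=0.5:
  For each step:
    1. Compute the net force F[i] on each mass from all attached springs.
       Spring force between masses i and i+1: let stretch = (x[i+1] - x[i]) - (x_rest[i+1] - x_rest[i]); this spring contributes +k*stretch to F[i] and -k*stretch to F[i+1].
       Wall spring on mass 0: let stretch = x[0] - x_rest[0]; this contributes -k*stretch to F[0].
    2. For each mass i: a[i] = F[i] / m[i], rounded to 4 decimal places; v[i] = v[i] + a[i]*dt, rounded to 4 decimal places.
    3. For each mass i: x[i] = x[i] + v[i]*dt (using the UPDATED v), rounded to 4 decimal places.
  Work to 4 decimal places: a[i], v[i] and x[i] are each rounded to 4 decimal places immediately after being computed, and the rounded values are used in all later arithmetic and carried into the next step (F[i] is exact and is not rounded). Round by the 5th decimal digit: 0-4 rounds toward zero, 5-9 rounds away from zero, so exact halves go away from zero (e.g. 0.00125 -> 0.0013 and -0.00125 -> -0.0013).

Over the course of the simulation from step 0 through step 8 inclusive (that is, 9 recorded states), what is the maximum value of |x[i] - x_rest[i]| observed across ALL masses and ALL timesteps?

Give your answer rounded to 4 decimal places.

Step 0: x=[5.0000 8.0000 13.0000] v=[0.0000 0.0000 2.0000]
Step 1: x=[4.0000 9.0000 14.0000] v=[-2.0000 2.0000 2.0000]
Step 2: x=[3.5000 10.0000 15.0000] v=[-1.0000 2.0000 2.0000]
Step 3: x=[4.5000 10.2500 16.0000] v=[2.0000 0.5000 2.0000]
Step 4: x=[6.1250 10.5000 16.6250] v=[3.2500 0.5000 1.2500]
Step 5: x=[6.8750 11.6250 16.6875] v=[1.5000 2.2500 0.1250]
Step 6: x=[6.5625 12.9063 16.7188] v=[-0.6250 2.5625 0.0625]
Step 7: x=[6.1407 12.9219 17.3438] v=[-0.8437 0.0312 1.2500]
Step 8: x=[6.0391 11.7579 18.2579] v=[-0.2032 -2.3281 1.8281]
Max displacement = 3.2579

Answer: 3.2579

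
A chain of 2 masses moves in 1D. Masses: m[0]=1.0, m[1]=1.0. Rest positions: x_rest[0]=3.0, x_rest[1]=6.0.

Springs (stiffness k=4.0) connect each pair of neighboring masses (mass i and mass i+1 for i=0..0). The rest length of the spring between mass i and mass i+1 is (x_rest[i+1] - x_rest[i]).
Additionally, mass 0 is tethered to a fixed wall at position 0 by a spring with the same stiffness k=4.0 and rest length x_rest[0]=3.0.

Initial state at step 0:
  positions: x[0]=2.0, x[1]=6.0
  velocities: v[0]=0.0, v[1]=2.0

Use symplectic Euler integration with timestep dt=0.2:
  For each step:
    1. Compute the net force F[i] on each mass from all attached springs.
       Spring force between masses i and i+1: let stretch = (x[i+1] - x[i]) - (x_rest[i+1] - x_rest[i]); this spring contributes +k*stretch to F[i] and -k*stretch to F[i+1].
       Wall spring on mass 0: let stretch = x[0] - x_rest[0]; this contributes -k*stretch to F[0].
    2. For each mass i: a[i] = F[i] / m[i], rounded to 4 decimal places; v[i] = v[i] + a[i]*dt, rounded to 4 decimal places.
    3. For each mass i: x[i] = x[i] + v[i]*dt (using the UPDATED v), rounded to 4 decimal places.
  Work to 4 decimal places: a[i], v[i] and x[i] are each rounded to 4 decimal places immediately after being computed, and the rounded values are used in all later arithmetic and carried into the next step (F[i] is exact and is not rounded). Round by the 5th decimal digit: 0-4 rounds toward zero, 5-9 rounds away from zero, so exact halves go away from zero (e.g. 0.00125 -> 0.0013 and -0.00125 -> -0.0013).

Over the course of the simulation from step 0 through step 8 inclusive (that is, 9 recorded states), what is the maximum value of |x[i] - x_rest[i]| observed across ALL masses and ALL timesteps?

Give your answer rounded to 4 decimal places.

Step 0: x=[2.0000 6.0000] v=[0.0000 2.0000]
Step 1: x=[2.3200 6.2400] v=[1.6000 1.2000]
Step 2: x=[2.8960 6.3328] v=[2.8800 0.4640]
Step 3: x=[3.5585 6.3557] v=[3.3126 0.1146]
Step 4: x=[4.0992 6.4111] v=[2.7036 0.2768]
Step 5: x=[4.3540 6.5766] v=[1.2738 0.8273]
Step 6: x=[4.2677 6.8664] v=[-0.4313 1.4492]
Step 7: x=[3.9144 7.2204] v=[-1.7665 1.7702]
Step 8: x=[3.4638 7.5255] v=[-2.2532 1.5254]
Max displacement = 1.5255

Answer: 1.5255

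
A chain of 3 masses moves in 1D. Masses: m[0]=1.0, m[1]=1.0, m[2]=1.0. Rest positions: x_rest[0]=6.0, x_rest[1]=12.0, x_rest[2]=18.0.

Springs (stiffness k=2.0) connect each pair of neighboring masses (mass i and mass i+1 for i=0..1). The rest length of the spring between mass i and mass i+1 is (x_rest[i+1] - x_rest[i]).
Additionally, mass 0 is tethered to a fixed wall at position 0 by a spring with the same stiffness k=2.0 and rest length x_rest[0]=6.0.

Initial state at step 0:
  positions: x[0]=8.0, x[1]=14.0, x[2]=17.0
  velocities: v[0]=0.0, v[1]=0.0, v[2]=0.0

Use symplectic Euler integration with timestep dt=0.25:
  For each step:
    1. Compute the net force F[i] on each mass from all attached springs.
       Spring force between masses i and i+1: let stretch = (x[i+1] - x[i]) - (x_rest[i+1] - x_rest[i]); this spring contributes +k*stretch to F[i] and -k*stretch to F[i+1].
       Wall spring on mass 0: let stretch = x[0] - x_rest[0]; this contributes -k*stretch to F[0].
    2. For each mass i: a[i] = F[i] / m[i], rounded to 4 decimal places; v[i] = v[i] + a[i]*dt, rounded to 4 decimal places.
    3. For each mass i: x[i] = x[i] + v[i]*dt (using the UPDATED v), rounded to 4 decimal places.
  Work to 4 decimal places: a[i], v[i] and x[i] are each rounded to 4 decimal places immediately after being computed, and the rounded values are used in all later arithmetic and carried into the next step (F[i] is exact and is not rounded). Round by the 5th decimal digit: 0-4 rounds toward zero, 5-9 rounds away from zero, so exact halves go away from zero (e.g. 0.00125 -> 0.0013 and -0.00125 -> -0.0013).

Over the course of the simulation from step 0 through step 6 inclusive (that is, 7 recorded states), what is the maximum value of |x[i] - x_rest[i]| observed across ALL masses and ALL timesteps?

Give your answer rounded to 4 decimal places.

Step 0: x=[8.0000 14.0000 17.0000] v=[0.0000 0.0000 0.0000]
Step 1: x=[7.7500 13.6250 17.3750] v=[-1.0000 -1.5000 1.5000]
Step 2: x=[7.2656 12.9844 18.0313] v=[-1.9375 -2.5625 2.6250]
Step 3: x=[6.5879 12.2598 18.8067] v=[-2.7109 -2.8985 3.1016]
Step 4: x=[5.7957 11.6446 19.5138] v=[-3.1689 -2.4610 2.8282]
Step 5: x=[5.0101 11.2819 19.9872] v=[-3.1423 -1.4509 1.8936]
Step 6: x=[4.3822 11.2234 20.1225] v=[-2.5115 -0.2342 0.5410]
Max displacement = 2.1225

Answer: 2.1225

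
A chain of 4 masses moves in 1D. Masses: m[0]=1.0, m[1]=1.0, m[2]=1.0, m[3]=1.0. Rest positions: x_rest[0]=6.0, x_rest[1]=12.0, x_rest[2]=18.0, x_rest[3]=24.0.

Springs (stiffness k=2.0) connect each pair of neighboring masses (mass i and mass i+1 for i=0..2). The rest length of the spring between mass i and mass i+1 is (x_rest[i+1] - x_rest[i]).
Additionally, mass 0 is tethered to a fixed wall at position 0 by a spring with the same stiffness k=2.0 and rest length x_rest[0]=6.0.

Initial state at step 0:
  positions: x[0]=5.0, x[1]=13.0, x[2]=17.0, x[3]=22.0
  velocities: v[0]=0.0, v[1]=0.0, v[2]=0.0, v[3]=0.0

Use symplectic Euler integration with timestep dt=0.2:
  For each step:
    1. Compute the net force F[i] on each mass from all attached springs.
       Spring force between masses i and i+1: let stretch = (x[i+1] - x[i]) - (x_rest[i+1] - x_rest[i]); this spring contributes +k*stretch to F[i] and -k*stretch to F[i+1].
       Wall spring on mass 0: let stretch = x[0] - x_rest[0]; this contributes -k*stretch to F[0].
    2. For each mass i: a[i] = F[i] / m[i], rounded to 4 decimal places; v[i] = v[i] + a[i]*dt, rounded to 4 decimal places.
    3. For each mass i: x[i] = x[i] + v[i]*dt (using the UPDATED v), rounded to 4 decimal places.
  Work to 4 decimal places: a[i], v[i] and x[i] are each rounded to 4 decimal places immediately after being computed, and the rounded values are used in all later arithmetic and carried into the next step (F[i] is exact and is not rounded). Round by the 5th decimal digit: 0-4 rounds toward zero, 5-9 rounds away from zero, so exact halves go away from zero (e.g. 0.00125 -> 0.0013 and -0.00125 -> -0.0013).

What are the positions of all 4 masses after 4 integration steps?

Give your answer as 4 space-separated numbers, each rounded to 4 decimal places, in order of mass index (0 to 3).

Step 0: x=[5.0000 13.0000 17.0000 22.0000] v=[0.0000 0.0000 0.0000 0.0000]
Step 1: x=[5.2400 12.6800 17.0800 22.0800] v=[1.2000 -1.6000 0.4000 0.4000]
Step 2: x=[5.6560 12.1168 17.2080 22.2400] v=[2.0800 -2.8160 0.6400 0.8000]
Step 3: x=[6.1364 11.4440 17.3313 22.4774] v=[2.4019 -3.3638 0.6163 1.1872]
Step 4: x=[6.5505 10.8176 17.3953 22.7832] v=[2.0704 -3.1319 0.3198 1.5288]

Answer: 6.5505 10.8176 17.3953 22.7832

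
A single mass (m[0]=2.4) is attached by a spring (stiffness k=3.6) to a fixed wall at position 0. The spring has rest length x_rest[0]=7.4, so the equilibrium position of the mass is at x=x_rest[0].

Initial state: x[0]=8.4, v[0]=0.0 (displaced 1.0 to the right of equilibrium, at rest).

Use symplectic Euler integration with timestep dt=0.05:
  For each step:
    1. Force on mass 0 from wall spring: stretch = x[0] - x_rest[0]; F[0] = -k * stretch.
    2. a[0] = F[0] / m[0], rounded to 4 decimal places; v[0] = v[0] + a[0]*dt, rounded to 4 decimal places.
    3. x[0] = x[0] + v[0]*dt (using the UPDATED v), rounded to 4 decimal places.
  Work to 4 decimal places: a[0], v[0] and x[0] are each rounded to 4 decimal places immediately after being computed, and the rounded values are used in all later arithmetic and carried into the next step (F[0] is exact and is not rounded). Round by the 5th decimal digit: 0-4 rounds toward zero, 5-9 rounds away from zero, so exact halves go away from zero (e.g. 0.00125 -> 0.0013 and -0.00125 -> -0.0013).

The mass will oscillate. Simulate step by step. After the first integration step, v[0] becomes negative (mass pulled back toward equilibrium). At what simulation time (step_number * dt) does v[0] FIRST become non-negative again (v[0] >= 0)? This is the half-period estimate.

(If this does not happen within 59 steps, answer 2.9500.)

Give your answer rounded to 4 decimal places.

Answer: 2.6000

Derivation:
Step 0: x=[8.4000] v=[0.0000]
Step 1: x=[8.3963] v=[-0.0750]
Step 2: x=[8.3888] v=[-0.1497]
Step 3: x=[8.3776] v=[-0.2239]
Step 4: x=[8.3627] v=[-0.2972]
Step 5: x=[8.3442] v=[-0.3694]
Step 6: x=[8.3222] v=[-0.4402]
Step 7: x=[8.2967] v=[-0.5094]
Step 8: x=[8.2679] v=[-0.5767]
Step 9: x=[8.2358] v=[-0.6418]
Step 10: x=[8.2006] v=[-0.7045]
Step 11: x=[8.1624] v=[-0.7645]
Step 12: x=[8.1213] v=[-0.8217]
Step 13: x=[8.0775] v=[-0.8758]
Step 14: x=[8.0312] v=[-0.9266]
Step 15: x=[7.9825] v=[-0.9739]
Step 16: x=[7.9316] v=[-1.0176]
Step 17: x=[7.8787] v=[-1.0575]
Step 18: x=[7.8240] v=[-1.0934]
Step 19: x=[7.7677] v=[-1.1252]
Step 20: x=[7.7101] v=[-1.1528]
Step 21: x=[7.6513] v=[-1.1761]
Step 22: x=[7.5916] v=[-1.1950]
Step 23: x=[7.5311] v=[-1.2094]
Step 24: x=[7.4701] v=[-1.2192]
Step 25: x=[7.4089] v=[-1.2245]
Step 26: x=[7.3476] v=[-1.2252]
Step 27: x=[7.2865] v=[-1.2213]
Step 28: x=[7.2259] v=[-1.2128]
Step 29: x=[7.1659] v=[-1.1997]
Step 30: x=[7.1068] v=[-1.1821]
Step 31: x=[7.0488] v=[-1.1601]
Step 32: x=[6.9921] v=[-1.1338]
Step 33: x=[6.9369] v=[-1.1032]
Step 34: x=[6.8835] v=[-1.0685]
Step 35: x=[6.8320] v=[-1.0298]
Step 36: x=[6.7826] v=[-0.9872]
Step 37: x=[6.7356] v=[-0.9409]
Step 38: x=[6.6910] v=[-0.8911]
Step 39: x=[6.6491] v=[-0.8379]
Step 40: x=[6.6100] v=[-0.7816]
Step 41: x=[6.5739] v=[-0.7224]
Step 42: x=[6.5409] v=[-0.6604]
Step 43: x=[6.5111] v=[-0.5960]
Step 44: x=[6.4846] v=[-0.5293]
Step 45: x=[6.4616] v=[-0.4606]
Step 46: x=[6.4421] v=[-0.3902]
Step 47: x=[6.4262] v=[-0.3184]
Step 48: x=[6.4139] v=[-0.2454]
Step 49: x=[6.4053] v=[-0.1714]
Step 50: x=[6.4005] v=[-0.0968]
Step 51: x=[6.3994] v=[-0.0218]
Step 52: x=[6.4021] v=[0.0532]
First v>=0 after going negative at step 52, time=2.6000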